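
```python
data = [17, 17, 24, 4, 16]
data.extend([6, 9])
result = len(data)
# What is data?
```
Trace:
  data=[17, 17, 24, 4, 16]
  data=[17, 17, 24, 4, 16, 6, 9]
  data=[17, 17, 24, 4, 16, 6, 9], result=7

Final answer: [17, 17, 24, 4, 16, 6, 9]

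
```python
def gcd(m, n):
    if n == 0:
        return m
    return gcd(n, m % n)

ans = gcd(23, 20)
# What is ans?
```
Call trace:
gcd(m=23, n=20)
  gcd(m=20, n=3)
    gcd(m=3, n=2)
      gcd(m=2, n=1)
        gcd(m=1, n=0)
        -> return 1
      -> return 1
    -> return 1
  -> return 1
-> return 1

Final answer: 1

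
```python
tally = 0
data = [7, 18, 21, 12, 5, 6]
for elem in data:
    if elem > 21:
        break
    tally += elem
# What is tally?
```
Trace:
  tally=0
  tally=7, elem=7
  tally=25, elem=18
  tally=46, elem=21
  tally=58, elem=12
  tally=63, elem=5
  tally=69, elem=6

Final answer: 69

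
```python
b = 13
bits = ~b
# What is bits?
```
Trace:
  b=13
  b=13, bits=-14

Final answer: -14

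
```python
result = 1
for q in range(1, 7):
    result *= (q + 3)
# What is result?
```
Trace:
  result=1
  result=4, q=1
  result=20, q=2
  result=120, q=3
  result=840, q=4
  result=6720, q=5
  result=60480, q=6

Final answer: 60480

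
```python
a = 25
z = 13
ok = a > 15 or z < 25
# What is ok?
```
Trace:
  a=25
  a=25, z=13
  a=25, z=13, ok=True

Final answer: True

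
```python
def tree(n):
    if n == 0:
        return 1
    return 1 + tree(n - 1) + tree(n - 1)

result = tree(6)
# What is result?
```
Call trace (a repeated sub-call is expanded the first time; later identical calls just restate its return value):
tree(n=6)
  tree(n=5)
    tree(n=4)
      tree(n=3)
        tree(n=2)
          tree(n=1)
            tree(n=0)
            -> return 1
            tree(n=0)
            -> return 1
          -> return 3
          tree(n=1) -> return 3  (same call as traced above)
        -> return 7
        tree(n=2) -> return 7  (same call as traced above)
      -> return 15
      tree(n=3) -> return 15  (same call as traced above)
    -> return 31
    tree(n=4) -> return 31  (same call as traced above)
  -> return 63
  tree(n=5) -> return 63  (same call as traced above)
-> return 127

Final answer: 127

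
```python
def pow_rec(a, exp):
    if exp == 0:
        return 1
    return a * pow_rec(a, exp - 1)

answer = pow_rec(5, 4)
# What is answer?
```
Call trace:
pow_rec(a=5, exp=4)
  pow_rec(a=5, exp=3)
    pow_rec(a=5, exp=2)
      pow_rec(a=5, exp=1)
        pow_rec(a=5, exp=0)
        -> return 1
      -> return 5
    -> return 25
  -> return 125
-> return 625

Final answer: 625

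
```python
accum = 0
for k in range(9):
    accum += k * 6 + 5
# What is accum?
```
Trace:
  accum=0
  accum=5, k=0
  accum=16, k=1
  accum=33, k=2
  accum=56, k=3
  accum=85, k=4
  accum=120, k=5
  accum=161, k=6
  accum=208, k=7
  accum=261, k=8

Final answer: 261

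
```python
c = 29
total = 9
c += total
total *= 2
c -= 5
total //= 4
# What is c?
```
Trace:
  c=29
  c=29, total=9
  c=38, total=9
  c=38, total=18
  c=33, total=18
  c=33, total=4

Final answer: 33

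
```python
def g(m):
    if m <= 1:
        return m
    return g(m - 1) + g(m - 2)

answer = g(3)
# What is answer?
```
Call trace:
g(m=3)
  g(m=2)
    g(m=1)
    -> return 1
    g(m=0)
    -> return 0
  -> return 1
  g(m=1)
  -> return 1
-> return 2

Final answer: 2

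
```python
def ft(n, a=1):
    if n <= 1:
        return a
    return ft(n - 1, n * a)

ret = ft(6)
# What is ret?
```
Call trace:
ft(n=6, a=1)
  ft(n=5, a=6)
    ft(n=4, a=30)
      ft(n=3, a=120)
        ft(n=2, a=360)
          ft(n=1, a=720)
          -> return 720
        -> return 720
      -> return 720
    -> return 720
  -> return 720
-> return 720

Final answer: 720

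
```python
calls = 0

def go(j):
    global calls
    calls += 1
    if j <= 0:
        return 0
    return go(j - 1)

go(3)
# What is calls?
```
Call trace:
go(j=3)
  go(j=2)
    go(j=1)
      go(j=0)
      -> return 0
    -> return 0
  -> return 0
-> return 0

calls is incremented once per call. go is entered once for each j = 3, 2, 1, 0 (the j <= 0 call returns without recursing), i.e. 3 + 1 calls.
calls = 4

Final answer: 4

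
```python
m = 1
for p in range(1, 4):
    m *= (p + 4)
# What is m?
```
Trace:
  m=1
  m=5, p=1
  m=30, p=2
  m=210, p=3

Final answer: 210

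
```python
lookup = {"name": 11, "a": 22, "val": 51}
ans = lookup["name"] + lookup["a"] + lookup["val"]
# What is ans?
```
Trace:
  lookup={'name': 11, 'a': 22, 'val': 51}
  lookup={'name': 11, 'a': 22, 'val': 51}, ans=84

Final answer: 84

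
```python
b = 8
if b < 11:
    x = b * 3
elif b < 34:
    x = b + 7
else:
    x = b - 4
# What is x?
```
Trace:
  b=8
  b=8, x=24

Final answer: 24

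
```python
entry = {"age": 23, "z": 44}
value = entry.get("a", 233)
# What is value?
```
Trace:
  entry={'age': 23, 'z': 44}
  entry={'age': 23, 'z': 44}, value=233

Final answer: 233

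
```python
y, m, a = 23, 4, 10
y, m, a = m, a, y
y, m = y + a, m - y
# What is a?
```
Trace:
  y=23, m=4, a=10
  y=4, m=10, a=23
  y=27, m=6, a=23

Final answer: 23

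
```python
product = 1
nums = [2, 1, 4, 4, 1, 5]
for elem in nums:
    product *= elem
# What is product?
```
Trace:
  product=1
  product=2, elem=2
  product=2, elem=1
  product=8, elem=4
  product=32, elem=4
  product=32, elem=1
  product=160, elem=5

Final answer: 160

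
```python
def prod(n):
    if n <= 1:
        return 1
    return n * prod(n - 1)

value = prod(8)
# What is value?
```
Call trace:
prod(n=8)
  prod(n=7)
    prod(n=6)
      prod(n=5)
        prod(n=4)
          prod(n=3)
            prod(n=2)
              prod(n=1)
              -> return 1
            -> return 2
          -> return 6
        -> return 24
      -> return 120
    -> return 720
  -> return 5040
-> return 40320

Final answer: 40320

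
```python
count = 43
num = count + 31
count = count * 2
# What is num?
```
Trace:
  count=43
  count=43, num=74
  count=86, num=74

Final answer: 74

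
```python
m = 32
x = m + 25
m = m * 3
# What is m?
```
Trace:
  m=32
  m=32, x=57
  m=96, x=57

Final answer: 96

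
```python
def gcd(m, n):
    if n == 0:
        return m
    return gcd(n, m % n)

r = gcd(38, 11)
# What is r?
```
Call trace:
gcd(m=38, n=11)
  gcd(m=11, n=5)
    gcd(m=5, n=1)
      gcd(m=1, n=0)
      -> return 1
    -> return 1
  -> return 1
-> return 1

Final answer: 1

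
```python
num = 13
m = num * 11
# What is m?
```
Trace:
  num=13
  num=13, m=143

Final answer: 143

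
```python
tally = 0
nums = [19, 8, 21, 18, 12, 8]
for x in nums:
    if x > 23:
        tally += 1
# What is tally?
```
Trace:
  tally=0
  tally=0, x=19
  tally=0, x=8
  tally=0, x=21
  tally=0, x=18
  tally=0, x=12
  tally=0, x=8

Final answer: 0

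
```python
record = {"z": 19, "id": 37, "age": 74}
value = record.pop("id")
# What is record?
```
Trace:
  record={'z': 19, 'id': 37, 'age': 74}
  record={'z': 19, 'age': 74}, value=37

Final answer: {'z': 19, 'age': 74}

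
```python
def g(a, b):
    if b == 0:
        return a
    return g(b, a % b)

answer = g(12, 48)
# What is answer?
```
Call trace:
g(a=12, b=48)
  g(a=48, b=12)
    g(a=12, b=0)
    -> return 12
  -> return 12
-> return 12

Final answer: 12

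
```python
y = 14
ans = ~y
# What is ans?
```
Trace:
  y=14
  y=14, ans=-15

Final answer: -15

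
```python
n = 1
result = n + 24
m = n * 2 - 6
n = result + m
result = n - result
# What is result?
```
Trace:
  n=1
  n=1, result=25
  n=1, result=25, m=-4
  n=21, result=25, m=-4
  n=21, result=-4, m=-4

Final answer: -4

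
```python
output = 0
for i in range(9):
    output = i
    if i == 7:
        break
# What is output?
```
Trace:
  output=0
  output=0, i=0
  output=1, i=1
  output=2, i=2
  output=3, i=3
  output=4, i=4
  output=5, i=5
  output=6, i=6
  output=7, i=7

Final answer: 7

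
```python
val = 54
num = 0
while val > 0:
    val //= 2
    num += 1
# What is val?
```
Trace:
  val=54
  val=54, num=0
  val=27, num=1
  val=13, num=2
  val=6, num=3
  val=3, num=4
  val=1, num=5
  val=0, num=6

Final answer: 0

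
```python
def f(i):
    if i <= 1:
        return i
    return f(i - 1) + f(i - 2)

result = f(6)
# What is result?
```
Call trace (a repeated sub-call is expanded the first time; later identical calls just restate its return value):
f(i=6)
  f(i=5)
    f(i=4)
      f(i=3)
        f(i=2)
          f(i=1)
          -> return 1
          f(i=0)
          -> return 0
        -> return 1
        f(i=1)
        -> return 1
      -> return 2
      f(i=2) -> return 1  (same call as traced above)
    -> return 3
    f(i=3) -> return 2  (same call as traced above)
  -> return 5
  f(i=4) -> return 3  (same call as traced above)
-> return 8

Final answer: 8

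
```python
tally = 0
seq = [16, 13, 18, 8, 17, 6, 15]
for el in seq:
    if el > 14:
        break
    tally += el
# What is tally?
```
Trace:
  tally=0
  tally=0, el=16

Final answer: 0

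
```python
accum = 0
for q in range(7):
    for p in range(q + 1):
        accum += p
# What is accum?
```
Trace:
  accum=0
  accum=0, q=0, p=0
  accum=0, q=1, p=0
  accum=1, q=1, p=1
  accum=1, q=2, p=0
  accum=2, q=2, p=1
  accum=4, q=2, p=2
  accum=4, q=3, p=0
  accum=5, q=3, p=1
  accum=7, q=3, p=2
  accum=10, q=3, p=3
  accum=10, q=4, p=0
  accum=11, q=4, p=1
  accum=13, q=4, p=2
  accum=16, q=4, p=3
  accum=20, q=4, p=4
  accum=20, q=5, p=0
  accum=21, q=5, p=1
  accum=23, q=5, p=2
  accum=26, q=5, p=3
  accum=30, q=5, p=4
  accum=35, q=5, p=5
  accum=35, q=6, p=0
  accum=36, q=6, p=1
  accum=38, q=6, p=2
  accum=41, q=6, p=3
  accum=45, q=6, p=4
  accum=50, q=6, p=5
  accum=56, q=6, p=6

Final answer: 56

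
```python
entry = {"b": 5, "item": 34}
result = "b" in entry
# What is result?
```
Trace:
  entry={'b': 5, 'item': 34}
  entry={'b': 5, 'item': 34}, result=True

Final answer: True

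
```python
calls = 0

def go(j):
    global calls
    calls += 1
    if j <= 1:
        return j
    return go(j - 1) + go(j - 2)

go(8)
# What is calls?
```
Call trace (a repeated sub-call is expanded the first time; later identical calls just restate its return value):
go(j=8)
  go(j=7)
    go(j=6)
      go(j=5)
        go(j=4)
          go(j=3)
            go(j=2)
              go(j=1)
              -> return 1
              go(j=0)
              -> return 0
            -> return 1
            go(j=1)
            -> return 1
          -> return 2
          go(j=2) -> return 1  (same call as traced above)
        -> return 3
        go(j=3) -> return 2  (same call as traced above)
      -> return 5
      go(j=4) -> return 3  (same call as traced above)
    -> return 8
    go(j=5) -> return 5  (same call as traced above)
  -> return 13
  go(j=6) -> return 8  (same call as traced above)
-> return 21

calls is incremented once per call, so count the calls in each subtree. Let C(j) = number of calls made by go(j).
C(0) = C(1) = 1 (base case, no recursion); C(j) = 1 + C(j - 1) + C(j - 2) otherwise.
C(2) = 1 + C(1) + C(0) = 1 + 1 + 1 = 3
C(3) = 1 + C(2) + C(1) = 1 + 3 + 1 = 5
C(4) = 1 + C(3) + C(2) = 1 + 5 + 3 = 9
C(5) = 1 + C(4) + C(3) = 1 + 9 + 5 = 15
C(6) = 1 + C(5) + C(4) = 1 + 15 + 9 = 25
C(7) = 1 + C(6) + C(5) = 1 + 25 + 15 = 41
C(8) = 1 + C(7) + C(6) = 1 + 41 + 25 = 67
calls = C(8) = 67

Final answer: 67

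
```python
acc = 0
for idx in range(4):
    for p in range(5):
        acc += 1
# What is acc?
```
Trace:
  acc=0
  acc=1, idx=0, p=0
  acc=2, idx=0, p=1
  acc=3, idx=0, p=2
  acc=4, idx=0, p=3
  acc=5, idx=0, p=4
  acc=6, idx=1, p=0
  acc=7, idx=1, p=1
  acc=8, idx=1, p=2
  acc=9, idx=1, p=3
  acc=10, idx=1, p=4
  acc=11, idx=2, p=0
  acc=12, idx=2, p=1
  acc=13, idx=2, p=2
  acc=14, idx=2, p=3
  acc=15, idx=2, p=4
  acc=16, idx=3, p=0
  acc=17, idx=3, p=1
  acc=18, idx=3, p=2
  acc=19, idx=3, p=3
  acc=20, idx=3, p=4

Final answer: 20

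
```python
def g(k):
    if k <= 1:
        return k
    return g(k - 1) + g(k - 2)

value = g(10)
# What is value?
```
Call trace (a repeated sub-call is expanded the first time; later identical calls just restate its return value):
g(k=10)
  g(k=9)
    g(k=8)
      g(k=7)
        g(k=6)
          g(k=5)
            g(k=4)
              g(k=3)
                g(k=2)
                  g(k=1)
                  -> return 1
                  g(k=0)
                  -> return 0
                -> return 1
                g(k=1)
                -> return 1
              -> return 2
              g(k=2) -> return 1  (same call as traced above)
            -> return 3
            g(k=3) -> return 2  (same call as traced above)
          -> return 5
          g(k=4) -> return 3  (same call as traced above)
        -> return 8
        g(k=5) -> return 5  (same call as traced above)
      -> return 13
      g(k=6) -> return 8  (same call as traced above)
    -> return 21
    g(k=7) -> return 13  (same call as traced above)
  -> return 34
  g(k=8) -> return 21  (same call as traced above)
-> return 55

Final answer: 55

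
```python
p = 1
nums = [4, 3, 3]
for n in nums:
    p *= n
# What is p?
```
Trace:
  p=1
  p=4, n=4
  p=12, n=3
  p=36, n=3

Final answer: 36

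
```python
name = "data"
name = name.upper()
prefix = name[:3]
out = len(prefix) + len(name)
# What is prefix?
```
Trace:
  name='data'
  name='DATA'
  name='DATA', prefix='DAT'
  name='DATA', prefix='DAT', out=7

Final answer: 'DAT'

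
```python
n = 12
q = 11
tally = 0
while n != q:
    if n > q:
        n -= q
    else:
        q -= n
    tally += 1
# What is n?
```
Trace:
  n=12
  n=12, q=11
  n=12, q=11, tally=0
  n=1, q=11, tally=1
  n=1, q=10, tally=2
  n=1, q=9, tally=3
  n=1, q=8, tally=4
  n=1, q=7, tally=5
  n=1, q=6, tally=6
  n=1, q=5, tally=7
  n=1, q=4, tally=8
  n=1, q=3, tally=9
  n=1, q=2, tally=10
  n=1, q=1, tally=11

Final answer: 1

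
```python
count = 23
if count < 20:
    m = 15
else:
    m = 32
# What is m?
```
Trace:
  count=23
  count=23, m=32

Final answer: 32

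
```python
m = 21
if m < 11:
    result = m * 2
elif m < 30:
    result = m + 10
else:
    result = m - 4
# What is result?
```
Trace:
  m=21
  m=21, result=31

Final answer: 31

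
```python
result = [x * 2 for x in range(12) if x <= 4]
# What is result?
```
Trace:
  x=0
  x=1
  x=2
  x=3
  x=4
  x=5
  x=6
  x=7
  x=8
  x=9
  x=10
  x=11
  result=[0, 2, 4, 6, 8]

Final answer: [0, 2, 4, 6, 8]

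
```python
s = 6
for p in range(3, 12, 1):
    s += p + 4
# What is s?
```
Trace:
  s=6
  s=13, p=3
  s=21, p=4
  s=30, p=5
  s=40, p=6
  s=51, p=7
  s=63, p=8
  s=76, p=9
  s=90, p=10
  s=105, p=11

Final answer: 105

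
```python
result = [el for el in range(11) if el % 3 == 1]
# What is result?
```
Trace:
  el=0
  el=1
  el=2
  el=3
  el=4
  el=5
  el=6
  el=7
  el=8
  el=9
  el=10
  result=[1, 4, 7, 10]

Final answer: [1, 4, 7, 10]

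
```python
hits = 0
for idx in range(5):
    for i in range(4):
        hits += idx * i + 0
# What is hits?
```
Trace:
  hits=0
  hits=0, idx=0, i=0
  hits=0, idx=0, i=1
  hits=0, idx=0, i=2
  hits=0, idx=0, i=3
  hits=0, idx=1, i=0
  hits=1, idx=1, i=1
  hits=3, idx=1, i=2
  hits=6, idx=1, i=3
  hits=6, idx=2, i=0
  hits=8, idx=2, i=1
  hits=12, idx=2, i=2
  hits=18, idx=2, i=3
  hits=18, idx=3, i=0
  hits=21, idx=3, i=1
  hits=27, idx=3, i=2
  hits=36, idx=3, i=3
  hits=36, idx=4, i=0
  hits=40, idx=4, i=1
  hits=48, idx=4, i=2
  hits=60, idx=4, i=3

Final answer: 60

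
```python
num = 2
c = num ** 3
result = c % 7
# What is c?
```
Trace:
  num=2
  num=2, c=8
  num=2, c=8, result=1

Final answer: 8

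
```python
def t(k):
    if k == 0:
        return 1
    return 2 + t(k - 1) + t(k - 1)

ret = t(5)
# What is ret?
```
Call trace (a repeated sub-call is expanded the first time; later identical calls just restate its return value):
t(k=5)
  t(k=4)
    t(k=3)
      t(k=2)
        t(k=1)
          t(k=0)
          -> return 1
          t(k=0)
          -> return 1
        -> return 4
        t(k=1) -> return 4  (same call as traced above)
      -> return 10
      t(k=2) -> return 10  (same call as traced above)
    -> return 22
    t(k=3) -> return 22  (same call as traced above)
  -> return 46
  t(k=4) -> return 46  (same call as traced above)
-> return 94

Final answer: 94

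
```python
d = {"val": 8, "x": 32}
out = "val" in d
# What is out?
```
Trace:
  d={'val': 8, 'x': 32}
  d={'val': 8, 'x': 32}, out=True

Final answer: True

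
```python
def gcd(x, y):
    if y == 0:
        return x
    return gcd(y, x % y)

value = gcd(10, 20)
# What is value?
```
Call trace:
gcd(x=10, y=20)
  gcd(x=20, y=10)
    gcd(x=10, y=0)
    -> return 10
  -> return 10
-> return 10

Final answer: 10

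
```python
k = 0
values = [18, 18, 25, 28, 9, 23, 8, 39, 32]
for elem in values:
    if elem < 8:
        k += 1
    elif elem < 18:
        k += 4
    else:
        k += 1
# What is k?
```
Trace:
  k=0
  k=1, elem=18
  k=2, elem=18
  k=3, elem=25
  k=4, elem=28
  k=8, elem=9
  k=9, elem=23
  k=13, elem=8
  k=14, elem=39
  k=15, elem=32

Final answer: 15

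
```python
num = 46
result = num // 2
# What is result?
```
Trace:
  num=46
  num=46, result=23

Final answer: 23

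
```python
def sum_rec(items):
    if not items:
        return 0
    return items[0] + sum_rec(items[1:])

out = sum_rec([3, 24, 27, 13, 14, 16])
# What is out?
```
Call trace:
sum_rec(items=[3, 24, 27, 13, 14, 16])
  sum_rec(items=[24, 27, 13, 14, 16])
    sum_rec(items=[27, 13, 14, 16])
      sum_rec(items=[13, 14, 16])
        sum_rec(items=[14, 16])
          sum_rec(items=[16])
            sum_rec(items=[])
            -> return 0
          -> return 16
        -> return 30
      -> return 43
    -> return 70
  -> return 94
-> return 97

Final answer: 97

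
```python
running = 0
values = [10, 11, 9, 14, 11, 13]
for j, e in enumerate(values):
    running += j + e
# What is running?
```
Trace:
  running=0
  running=10, j=0, e=10
  running=22, j=1, e=11
  running=33, j=2, e=9
  running=50, j=3, e=14
  running=65, j=4, e=11
  running=83, j=5, e=13

Final answer: 83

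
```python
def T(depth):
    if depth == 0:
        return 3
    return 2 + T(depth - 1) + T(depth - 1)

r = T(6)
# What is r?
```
Call trace (a repeated sub-call is expanded the first time; later identical calls just restate its return value):
T(depth=6)
  T(depth=5)
    T(depth=4)
      T(depth=3)
        T(depth=2)
          T(depth=1)
            T(depth=0)
            -> return 3
            T(depth=0)
            -> return 3
          -> return 8
          T(depth=1) -> return 8  (same call as traced above)
        -> return 18
        T(depth=2) -> return 18  (same call as traced above)
      -> return 38
      T(depth=3) -> return 38  (same call as traced above)
    -> return 78
    T(depth=4) -> return 78  (same call as traced above)
  -> return 158
  T(depth=5) -> return 158  (same call as traced above)
-> return 318

Final answer: 318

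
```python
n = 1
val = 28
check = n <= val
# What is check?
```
Trace:
  n=1
  n=1, val=28
  n=1, val=28, check=True

Final answer: True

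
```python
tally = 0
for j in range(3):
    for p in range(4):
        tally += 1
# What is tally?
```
Trace:
  tally=0
  tally=1, j=0, p=0
  tally=2, j=0, p=1
  tally=3, j=0, p=2
  tally=4, j=0, p=3
  tally=5, j=1, p=0
  tally=6, j=1, p=1
  tally=7, j=1, p=2
  tally=8, j=1, p=3
  tally=9, j=2, p=0
  tally=10, j=2, p=1
  tally=11, j=2, p=2
  tally=12, j=2, p=3

Final answer: 12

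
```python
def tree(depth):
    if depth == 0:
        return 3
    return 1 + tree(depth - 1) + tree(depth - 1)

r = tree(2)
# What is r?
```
Call trace (a repeated sub-call is expanded the first time; later identical calls just restate its return value):
tree(depth=2)
  tree(depth=1)
    tree(depth=0)
    -> return 3
    tree(depth=0)
    -> return 3
  -> return 7
  tree(depth=1) -> return 7  (same call as traced above)
-> return 15

Final answer: 15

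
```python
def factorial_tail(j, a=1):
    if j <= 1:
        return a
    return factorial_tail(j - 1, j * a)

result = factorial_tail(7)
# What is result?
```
Call trace:
factorial_tail(j=7, a=1)
  factorial_tail(j=6, a=7)
    factorial_tail(j=5, a=42)
      factorial_tail(j=4, a=210)
        factorial_tail(j=3, a=840)
          factorial_tail(j=2, a=2520)
            factorial_tail(j=1, a=5040)
            -> return 5040
          -> return 5040
        -> return 5040
      -> return 5040
    -> return 5040
  -> return 5040
-> return 5040

Final answer: 5040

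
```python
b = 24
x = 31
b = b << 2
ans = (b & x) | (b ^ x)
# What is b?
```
Trace:
  b=24
  b=24, x=31
  b=96, x=31
  b=96, x=31, ans=127

Final answer: 96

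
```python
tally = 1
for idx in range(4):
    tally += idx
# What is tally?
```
Trace:
  tally=1
  tally=1, idx=0
  tally=2, idx=1
  tally=4, idx=2
  tally=7, idx=3

Final answer: 7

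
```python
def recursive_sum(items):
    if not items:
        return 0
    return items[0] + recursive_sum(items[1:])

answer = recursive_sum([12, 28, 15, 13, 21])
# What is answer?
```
Call trace:
recursive_sum(items=[12, 28, 15, 13, 21])
  recursive_sum(items=[28, 15, 13, 21])
    recursive_sum(items=[15, 13, 21])
      recursive_sum(items=[13, 21])
        recursive_sum(items=[21])
          recursive_sum(items=[])
          -> return 0
        -> return 21
      -> return 34
    -> return 49
  -> return 77
-> return 89

Final answer: 89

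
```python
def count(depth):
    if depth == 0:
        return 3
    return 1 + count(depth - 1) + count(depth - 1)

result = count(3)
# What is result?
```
Call trace (a repeated sub-call is expanded the first time; later identical calls just restate its return value):
count(depth=3)
  count(depth=2)
    count(depth=1)
      count(depth=0)
      -> return 3
      count(depth=0)
      -> return 3
    -> return 7
    count(depth=1) -> return 7  (same call as traced above)
  -> return 15
  count(depth=2) -> return 15  (same call as traced above)
-> return 31

Final answer: 31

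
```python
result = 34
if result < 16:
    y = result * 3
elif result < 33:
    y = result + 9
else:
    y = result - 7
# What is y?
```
Trace:
  result=34
  result=34, y=27

Final answer: 27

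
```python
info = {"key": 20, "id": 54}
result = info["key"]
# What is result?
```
Trace:
  info={'key': 20, 'id': 54}
  info={'key': 20, 'id': 54}, result=20

Final answer: 20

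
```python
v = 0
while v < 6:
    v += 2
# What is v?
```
Trace:
  v=0
  v=2
  v=4
  v=6

Final answer: 6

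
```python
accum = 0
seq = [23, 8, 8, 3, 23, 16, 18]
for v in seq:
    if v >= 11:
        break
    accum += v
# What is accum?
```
Trace:
  accum=0
  accum=0, v=23

Final answer: 0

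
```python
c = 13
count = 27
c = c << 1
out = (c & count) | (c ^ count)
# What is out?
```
Trace:
  c=13
  c=13, count=27
  c=26, count=27
  c=26, count=27, out=27

Final answer: 27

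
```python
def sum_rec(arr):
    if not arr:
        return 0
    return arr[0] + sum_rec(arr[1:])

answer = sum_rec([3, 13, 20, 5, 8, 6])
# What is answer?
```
Call trace:
sum_rec(arr=[3, 13, 20, 5, 8, 6])
  sum_rec(arr=[13, 20, 5, 8, 6])
    sum_rec(arr=[20, 5, 8, 6])
      sum_rec(arr=[5, 8, 6])
        sum_rec(arr=[8, 6])
          sum_rec(arr=[6])
            sum_rec(arr=[])
            -> return 0
          -> return 6
        -> return 14
      -> return 19
    -> return 39
  -> return 52
-> return 55

Final answer: 55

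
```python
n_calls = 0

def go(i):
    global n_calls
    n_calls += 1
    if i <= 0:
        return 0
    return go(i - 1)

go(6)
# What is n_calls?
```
Call trace:
go(i=6)
  go(i=5)
    go(i=4)
      go(i=3)
        go(i=2)
          go(i=1)
            go(i=0)
            -> return 0
          -> return 0
        -> return 0
      -> return 0
    -> return 0
  -> return 0
-> return 0

n_calls is incremented once per call. go is entered once for each i = 6, 5, 4, 3, 2, 1, 0 (the i <= 0 call returns without recursing), i.e. 6 + 1 calls.
n_calls = 7

Final answer: 7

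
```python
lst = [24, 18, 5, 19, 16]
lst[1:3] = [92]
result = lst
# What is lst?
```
Trace:
  lst=[24, 18, 5, 19, 16]
  lst=[24, 92, 19, 16]
  lst=[24, 92, 19, 16], result=[24, 92, 19, 16]

Final answer: [24, 92, 19, 16]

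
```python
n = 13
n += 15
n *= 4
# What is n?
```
Trace:
  n=13
  n=28
  n=112

Final answer: 112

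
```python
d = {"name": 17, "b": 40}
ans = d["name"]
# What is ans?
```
Trace:
  d={'name': 17, 'b': 40}
  d={'name': 17, 'b': 40}, ans=17

Final answer: 17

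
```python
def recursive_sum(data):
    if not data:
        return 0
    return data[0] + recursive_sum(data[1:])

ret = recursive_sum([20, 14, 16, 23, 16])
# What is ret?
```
Call trace:
recursive_sum(data=[20, 14, 16, 23, 16])
  recursive_sum(data=[14, 16, 23, 16])
    recursive_sum(data=[16, 23, 16])
      recursive_sum(data=[23, 16])
        recursive_sum(data=[16])
          recursive_sum(data=[])
          -> return 0
        -> return 16
      -> return 39
    -> return 55
  -> return 69
-> return 89

Final answer: 89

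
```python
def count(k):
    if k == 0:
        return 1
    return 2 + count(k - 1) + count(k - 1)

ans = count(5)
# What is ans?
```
Call trace (a repeated sub-call is expanded the first time; later identical calls just restate its return value):
count(k=5)
  count(k=4)
    count(k=3)
      count(k=2)
        count(k=1)
          count(k=0)
          -> return 1
          count(k=0)
          -> return 1
        -> return 4
        count(k=1) -> return 4  (same call as traced above)
      -> return 10
      count(k=2) -> return 10  (same call as traced above)
    -> return 22
    count(k=3) -> return 22  (same call as traced above)
  -> return 46
  count(k=4) -> return 46  (same call as traced above)
-> return 94

Final answer: 94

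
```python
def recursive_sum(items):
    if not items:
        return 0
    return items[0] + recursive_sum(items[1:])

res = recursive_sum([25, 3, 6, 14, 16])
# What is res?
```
Call trace:
recursive_sum(items=[25, 3, 6, 14, 16])
  recursive_sum(items=[3, 6, 14, 16])
    recursive_sum(items=[6, 14, 16])
      recursive_sum(items=[14, 16])
        recursive_sum(items=[16])
          recursive_sum(items=[])
          -> return 0
        -> return 16
      -> return 30
    -> return 36
  -> return 39
-> return 64

Final answer: 64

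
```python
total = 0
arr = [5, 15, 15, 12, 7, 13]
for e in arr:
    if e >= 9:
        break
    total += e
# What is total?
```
Trace:
  total=0
  total=5, e=5
  total=5, e=15

Final answer: 5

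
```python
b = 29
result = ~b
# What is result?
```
Trace:
  b=29
  b=29, result=-30

Final answer: -30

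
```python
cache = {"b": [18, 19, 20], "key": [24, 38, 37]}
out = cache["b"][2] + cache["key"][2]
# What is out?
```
Trace:
  cache={'b': [18, 19, 20], 'key': [24, 38, 37]}
  cache={'b': [18, 19, 20], 'key': [24, 38, 37]}, out=57

Final answer: 57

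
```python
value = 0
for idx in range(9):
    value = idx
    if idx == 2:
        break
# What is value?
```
Trace:
  value=0
  value=0, idx=0
  value=1, idx=1
  value=2, idx=2

Final answer: 2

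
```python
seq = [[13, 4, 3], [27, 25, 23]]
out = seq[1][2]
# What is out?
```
Trace:
  seq=[[13, 4, 3], [27, 25, 23]]
  seq=[[13, 4, 3], [27, 25, 23]], out=23

Final answer: 23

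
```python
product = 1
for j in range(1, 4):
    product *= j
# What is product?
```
Trace:
  product=1
  product=1, j=1
  product=2, j=2
  product=6, j=3

Final answer: 6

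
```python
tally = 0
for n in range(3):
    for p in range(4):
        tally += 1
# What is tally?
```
Trace:
  tally=0
  tally=1, n=0, p=0
  tally=2, n=0, p=1
  tally=3, n=0, p=2
  tally=4, n=0, p=3
  tally=5, n=1, p=0
  tally=6, n=1, p=1
  tally=7, n=1, p=2
  tally=8, n=1, p=3
  tally=9, n=2, p=0
  tally=10, n=2, p=1
  tally=11, n=2, p=2
  tally=12, n=2, p=3

Final answer: 12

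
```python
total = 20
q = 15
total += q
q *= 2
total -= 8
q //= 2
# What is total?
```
Trace:
  total=20
  total=20, q=15
  total=35, q=15
  total=35, q=30
  total=27, q=30
  total=27, q=15

Final answer: 27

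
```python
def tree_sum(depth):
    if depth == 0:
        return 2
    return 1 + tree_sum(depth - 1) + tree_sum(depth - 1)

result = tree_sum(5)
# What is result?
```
Call trace (a repeated sub-call is expanded the first time; later identical calls just restate its return value):
tree_sum(depth=5)
  tree_sum(depth=4)
    tree_sum(depth=3)
      tree_sum(depth=2)
        tree_sum(depth=1)
          tree_sum(depth=0)
          -> return 2
          tree_sum(depth=0)
          -> return 2
        -> return 5
        tree_sum(depth=1) -> return 5  (same call as traced above)
      -> return 11
      tree_sum(depth=2) -> return 11  (same call as traced above)
    -> return 23
    tree_sum(depth=3) -> return 23  (same call as traced above)
  -> return 47
  tree_sum(depth=4) -> return 47  (same call as traced above)
-> return 95

Final answer: 95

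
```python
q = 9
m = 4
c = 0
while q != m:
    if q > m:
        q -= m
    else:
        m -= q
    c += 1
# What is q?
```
Trace:
  q=9
  q=9, m=4
  q=9, m=4, c=0
  q=5, m=4, c=1
  q=1, m=4, c=2
  q=1, m=3, c=3
  q=1, m=2, c=4
  q=1, m=1, c=5

Final answer: 1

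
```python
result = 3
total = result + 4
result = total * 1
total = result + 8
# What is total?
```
Trace:
  result=3
  result=3, total=7
  result=7, total=7
  result=7, total=15

Final answer: 15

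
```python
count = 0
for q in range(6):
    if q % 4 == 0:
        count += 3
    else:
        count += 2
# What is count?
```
Trace:
  count=0
  count=3, q=0
  count=5, q=1
  count=7, q=2
  count=9, q=3
  count=12, q=4
  count=14, q=5

Final answer: 14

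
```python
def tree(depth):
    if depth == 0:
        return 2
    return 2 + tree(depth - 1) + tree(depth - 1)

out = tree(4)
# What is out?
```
Call trace (a repeated sub-call is expanded the first time; later identical calls just restate its return value):
tree(depth=4)
  tree(depth=3)
    tree(depth=2)
      tree(depth=1)
        tree(depth=0)
        -> return 2
        tree(depth=0)
        -> return 2
      -> return 6
      tree(depth=1) -> return 6  (same call as traced above)
    -> return 14
    tree(depth=2) -> return 14  (same call as traced above)
  -> return 30
  tree(depth=3) -> return 30  (same call as traced above)
-> return 62

Final answer: 62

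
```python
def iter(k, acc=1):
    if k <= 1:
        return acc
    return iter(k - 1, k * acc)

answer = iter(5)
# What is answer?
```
Call trace:
iter(k=5, acc=1)
  iter(k=4, acc=5)
    iter(k=3, acc=20)
      iter(k=2, acc=60)
        iter(k=1, acc=120)
        -> return 120
      -> return 120
    -> return 120
  -> return 120
-> return 120

Final answer: 120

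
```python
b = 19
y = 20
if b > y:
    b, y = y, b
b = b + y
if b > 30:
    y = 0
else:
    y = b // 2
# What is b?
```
Trace:
  b=19
  b=19, y=20
  b=19, y=20
  b=39, y=20
  b=39, y=0

Final answer: 39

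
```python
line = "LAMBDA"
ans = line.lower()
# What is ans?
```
Trace:
  line='LAMBDA'
  line='LAMBDA', ans='lambda'

Final answer: 'lambda'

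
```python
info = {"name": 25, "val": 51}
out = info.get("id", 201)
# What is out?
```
Trace:
  info={'name': 25, 'val': 51}
  info={'name': 25, 'val': 51}, out=201

Final answer: 201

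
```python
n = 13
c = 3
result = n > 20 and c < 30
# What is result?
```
Trace:
  n=13
  n=13, c=3
  n=13, c=3, result=False

Final answer: False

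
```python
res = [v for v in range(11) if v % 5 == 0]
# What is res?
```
Trace:
  v=0
  v=1
  v=2
  v=3
  v=4
  v=5
  v=6
  v=7
  v=8
  v=9
  v=10
  res=[0, 5, 10]

Final answer: [0, 5, 10]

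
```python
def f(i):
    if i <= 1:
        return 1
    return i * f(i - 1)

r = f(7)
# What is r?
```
Call trace:
f(i=7)
  f(i=6)
    f(i=5)
      f(i=4)
        f(i=3)
          f(i=2)
            f(i=1)
            -> return 1
          -> return 2
        -> return 6
      -> return 24
    -> return 120
  -> return 720
-> return 5040

Final answer: 5040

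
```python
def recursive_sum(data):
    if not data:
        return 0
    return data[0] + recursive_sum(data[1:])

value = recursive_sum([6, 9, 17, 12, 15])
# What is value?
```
Call trace:
recursive_sum(data=[6, 9, 17, 12, 15])
  recursive_sum(data=[9, 17, 12, 15])
    recursive_sum(data=[17, 12, 15])
      recursive_sum(data=[12, 15])
        recursive_sum(data=[15])
          recursive_sum(data=[])
          -> return 0
        -> return 15
      -> return 27
    -> return 44
  -> return 53
-> return 59

Final answer: 59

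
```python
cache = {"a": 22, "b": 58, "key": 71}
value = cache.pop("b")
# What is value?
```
Trace:
  cache={'a': 22, 'b': 58, 'key': 71}
  cache={'a': 22, 'key': 71}, value=58

Final answer: 58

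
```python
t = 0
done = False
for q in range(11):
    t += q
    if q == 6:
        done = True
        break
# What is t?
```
Trace:
  t=0
  t=0, done=False
  t=0, done=False, q=0
  t=1, done=False, q=1
  t=3, done=False, q=2
  t=6, done=False, q=3
  t=10, done=False, q=4
  t=15, done=False, q=5
  t=21, done=True, q=6

Final answer: 21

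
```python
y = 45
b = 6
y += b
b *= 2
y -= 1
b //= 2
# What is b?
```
Trace:
  y=45
  y=45, b=6
  y=51, b=6
  y=51, b=12
  y=50, b=12
  y=50, b=6

Final answer: 6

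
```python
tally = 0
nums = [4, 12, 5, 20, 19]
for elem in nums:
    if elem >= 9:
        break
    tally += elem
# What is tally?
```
Trace:
  tally=0
  tally=4, elem=4
  tally=4, elem=12

Final answer: 4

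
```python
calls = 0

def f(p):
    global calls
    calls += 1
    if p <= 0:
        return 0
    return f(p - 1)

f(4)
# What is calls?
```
Call trace:
f(p=4)
  f(p=3)
    f(p=2)
      f(p=1)
        f(p=0)
        -> return 0
      -> return 0
    -> return 0
  -> return 0
-> return 0

calls is incremented once per call. f is entered once for each p = 4, 3, 2, 1, 0 (the p <= 0 call returns without recursing), i.e. 4 + 1 calls.
calls = 5

Final answer: 5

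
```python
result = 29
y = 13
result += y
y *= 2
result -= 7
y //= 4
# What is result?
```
Trace:
  result=29
  result=29, y=13
  result=42, y=13
  result=42, y=26
  result=35, y=26
  result=35, y=6

Final answer: 35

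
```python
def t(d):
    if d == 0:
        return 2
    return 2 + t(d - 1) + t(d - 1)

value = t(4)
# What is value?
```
Call trace (a repeated sub-call is expanded the first time; later identical calls just restate its return value):
t(d=4)
  t(d=3)
    t(d=2)
      t(d=1)
        t(d=0)
        -> return 2
        t(d=0)
        -> return 2
      -> return 6
      t(d=1) -> return 6  (same call as traced above)
    -> return 14
    t(d=2) -> return 14  (same call as traced above)
  -> return 30
  t(d=3) -> return 30  (same call as traced above)
-> return 62

Final answer: 62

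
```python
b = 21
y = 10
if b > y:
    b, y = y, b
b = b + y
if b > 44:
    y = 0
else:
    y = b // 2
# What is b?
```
Trace:
  b=21
  b=21, y=10
  b=10, y=21
  b=31, y=21
  b=31, y=15

Final answer: 31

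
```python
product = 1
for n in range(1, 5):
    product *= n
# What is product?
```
Trace:
  product=1
  product=1, n=1
  product=2, n=2
  product=6, n=3
  product=24, n=4

Final answer: 24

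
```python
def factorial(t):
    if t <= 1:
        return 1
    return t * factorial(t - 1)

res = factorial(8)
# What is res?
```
Call trace:
factorial(t=8)
  factorial(t=7)
    factorial(t=6)
      factorial(t=5)
        factorial(t=4)
          factorial(t=3)
            factorial(t=2)
              factorial(t=1)
              -> return 1
            -> return 2
          -> return 6
        -> return 24
      -> return 120
    -> return 720
  -> return 5040
-> return 40320

Final answer: 40320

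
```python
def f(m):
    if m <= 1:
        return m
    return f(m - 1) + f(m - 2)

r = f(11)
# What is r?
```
Call trace (a repeated sub-call is expanded the first time; later identical calls just restate its return value):
f(m=11)
  f(m=10)
    f(m=9)
      f(m=8)
        f(m=7)
          f(m=6)
            f(m=5)
              f(m=4)
                f(m=3)
                  f(m=2)
                    f(m=1)
                    -> return 1
                    f(m=0)
                    -> return 0
                  -> return 1
                  f(m=1)
                  -> return 1
                -> return 2
                f(m=2) -> return 1  (same call as traced above)
              -> return 3
              f(m=3) -> return 2  (same call as traced above)
            -> return 5
            f(m=4) -> return 3  (same call as traced above)
          -> return 8
          f(m=5) -> return 5  (same call as traced above)
        -> return 13
        f(m=6) -> return 8  (same call as traced above)
      -> return 21
      f(m=7) -> return 13  (same call as traced above)
    -> return 34
    f(m=8) -> return 21  (same call as traced above)
  -> return 55
  f(m=9) -> return 34  (same call as traced above)
-> return 89

Final answer: 89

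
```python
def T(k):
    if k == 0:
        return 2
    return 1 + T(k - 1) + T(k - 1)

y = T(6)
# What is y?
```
Call trace (a repeated sub-call is expanded the first time; later identical calls just restate its return value):
T(k=6)
  T(k=5)
    T(k=4)
      T(k=3)
        T(k=2)
          T(k=1)
            T(k=0)
            -> return 2
            T(k=0)
            -> return 2
          -> return 5
          T(k=1) -> return 5  (same call as traced above)
        -> return 11
        T(k=2) -> return 11  (same call as traced above)
      -> return 23
      T(k=3) -> return 23  (same call as traced above)
    -> return 47
    T(k=4) -> return 47  (same call as traced above)
  -> return 95
  T(k=5) -> return 95  (same call as traced above)
-> return 191

Final answer: 191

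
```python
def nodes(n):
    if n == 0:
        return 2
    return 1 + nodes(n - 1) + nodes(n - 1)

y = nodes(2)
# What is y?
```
Call trace (a repeated sub-call is expanded the first time; later identical calls just restate its return value):
nodes(n=2)
  nodes(n=1)
    nodes(n=0)
    -> return 2
    nodes(n=0)
    -> return 2
  -> return 5
  nodes(n=1) -> return 5  (same call as traced above)
-> return 11

Final answer: 11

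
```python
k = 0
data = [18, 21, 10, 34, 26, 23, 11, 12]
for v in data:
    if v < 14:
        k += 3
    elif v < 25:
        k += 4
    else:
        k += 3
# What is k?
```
Trace:
  k=0
  k=4, v=18
  k=8, v=21
  k=11, v=10
  k=14, v=34
  k=17, v=26
  k=21, v=23
  k=24, v=11
  k=27, v=12

Final answer: 27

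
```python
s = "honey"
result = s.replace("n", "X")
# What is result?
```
Trace:
  s='honey'
  s='honey', result='hoXey'

Final answer: 'hoXey'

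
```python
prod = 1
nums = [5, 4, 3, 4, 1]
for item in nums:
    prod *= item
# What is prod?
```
Trace:
  prod=1
  prod=5, item=5
  prod=20, item=4
  prod=60, item=3
  prod=240, item=4
  prod=240, item=1

Final answer: 240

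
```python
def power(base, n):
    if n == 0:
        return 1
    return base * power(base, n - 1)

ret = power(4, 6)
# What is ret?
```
Call trace:
power(base=4, n=6)
  power(base=4, n=5)
    power(base=4, n=4)
      power(base=4, n=3)
        power(base=4, n=2)
          power(base=4, n=1)
            power(base=4, n=0)
            -> return 1
          -> return 4
        -> return 16
      -> return 64
    -> return 256
  -> return 1024
-> return 4096

Final answer: 4096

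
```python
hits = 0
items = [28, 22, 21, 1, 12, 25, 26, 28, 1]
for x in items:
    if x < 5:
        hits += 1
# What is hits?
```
Trace:
  hits=0
  hits=0, x=28
  hits=0, x=22
  hits=0, x=21
  hits=1, x=1
  hits=1, x=12
  hits=1, x=25
  hits=1, x=26
  hits=1, x=28
  hits=2, x=1

Final answer: 2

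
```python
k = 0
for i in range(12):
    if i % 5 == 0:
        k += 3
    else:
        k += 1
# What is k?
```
Trace:
  k=0
  k=3, i=0
  k=4, i=1
  k=5, i=2
  k=6, i=3
  k=7, i=4
  k=10, i=5
  k=11, i=6
  k=12, i=7
  k=13, i=8
  k=14, i=9
  k=17, i=10
  k=18, i=11

Final answer: 18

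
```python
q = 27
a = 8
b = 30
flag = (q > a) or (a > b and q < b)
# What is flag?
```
Trace:
  q=27
  q=27, a=8
  q=27, a=8, b=30
  q=27, a=8, b=30, flag=True

Final answer: True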